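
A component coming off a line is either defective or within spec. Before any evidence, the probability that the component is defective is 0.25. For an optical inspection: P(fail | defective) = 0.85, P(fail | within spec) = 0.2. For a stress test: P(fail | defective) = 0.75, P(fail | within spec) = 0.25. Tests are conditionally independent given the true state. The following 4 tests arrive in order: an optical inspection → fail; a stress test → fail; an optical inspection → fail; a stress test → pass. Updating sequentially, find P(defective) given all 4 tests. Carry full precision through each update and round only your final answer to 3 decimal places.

0.858

After an optical inspection='fail': P(defective) = 0.85·0.2500 / (0.85·0.2500 + 0.2·0.7500) ≈ 0.5862
After a stress test='fail': P(defective) = 0.75·0.5862 / (0.75·0.5862 + 0.25·0.4138) ≈ 0.8095
After an optical inspection='fail': P(defective) = 0.85·0.8095 / (0.85·0.8095 + 0.2·0.1905) ≈ 0.9475
After a stress test='pass': P(defective) = 0.25·0.9475 / (0.25·0.9475 + 0.75·0.0525) ≈ 0.8576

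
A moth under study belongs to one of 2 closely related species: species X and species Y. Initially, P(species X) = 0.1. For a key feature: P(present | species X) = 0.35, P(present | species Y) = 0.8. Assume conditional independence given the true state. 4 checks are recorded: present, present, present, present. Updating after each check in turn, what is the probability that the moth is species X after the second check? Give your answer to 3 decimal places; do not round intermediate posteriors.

0.021

After 'present': P(species X) = 0.35·0.1000 / (0.35·0.1000 + 0.8·0.9000) ≈ 0.0464
After 'present': P(species X) = 0.35·0.0464 / (0.35·0.0464 + 0.8·0.9536) ≈ 0.0208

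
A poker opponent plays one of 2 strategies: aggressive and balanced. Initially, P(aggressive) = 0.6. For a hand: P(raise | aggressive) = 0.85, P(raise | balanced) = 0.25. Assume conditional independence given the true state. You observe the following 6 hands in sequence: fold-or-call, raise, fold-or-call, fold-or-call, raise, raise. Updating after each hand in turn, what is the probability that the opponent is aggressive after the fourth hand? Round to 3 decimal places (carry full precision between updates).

0.039

After 'fold-or-call': P(aggressive) = 0.15·0.6000 / (0.15·0.6000 + 0.75·0.4000) ≈ 0.2308
After 'raise': P(aggressive) = 0.85·0.2308 / (0.85·0.2308 + 0.25·0.7692) ≈ 0.5050
After 'fold-or-call': P(aggressive) = 0.15·0.5050 / (0.15·0.5050 + 0.75·0.4950) ≈ 0.1694
After 'fold-or-call': P(aggressive) = 0.15·0.1694 / (0.15·0.1694 + 0.75·0.8306) ≈ 0.0392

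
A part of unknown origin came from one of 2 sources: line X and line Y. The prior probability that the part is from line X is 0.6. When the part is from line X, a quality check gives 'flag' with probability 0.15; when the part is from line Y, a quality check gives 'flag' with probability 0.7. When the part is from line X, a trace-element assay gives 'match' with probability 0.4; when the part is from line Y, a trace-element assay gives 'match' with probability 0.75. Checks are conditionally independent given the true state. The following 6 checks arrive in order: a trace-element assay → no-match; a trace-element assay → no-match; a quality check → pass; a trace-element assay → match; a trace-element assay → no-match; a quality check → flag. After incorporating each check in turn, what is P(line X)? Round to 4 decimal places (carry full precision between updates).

After a trace-element assay='no-match': P(line X) = 0.6·0.6000 / (0.6·0.6000 + 0.25·0.4000) ≈ 0.7826
After a trace-element assay='no-match': P(line X) = 0.6·0.7826 / (0.6·0.7826 + 0.25·0.2174) ≈ 0.8963
After a quality check='pass': P(line X) = 0.85·0.8963 / (0.85·0.8963 + 0.3·0.1037) ≈ 0.9608
After a trace-element assay='match': P(line X) = 0.4·0.9608 / (0.4·0.9608 + 0.75·0.0392) ≈ 0.9289
After a trace-element assay='no-match': P(line X) = 0.6·0.9289 / (0.6·0.9289 + 0.25·0.0711) ≈ 0.9691
After a quality check='flag': P(line X) = 0.15·0.9691 / (0.15·0.9691 + 0.7·0.0309) ≈ 0.8704

0.8704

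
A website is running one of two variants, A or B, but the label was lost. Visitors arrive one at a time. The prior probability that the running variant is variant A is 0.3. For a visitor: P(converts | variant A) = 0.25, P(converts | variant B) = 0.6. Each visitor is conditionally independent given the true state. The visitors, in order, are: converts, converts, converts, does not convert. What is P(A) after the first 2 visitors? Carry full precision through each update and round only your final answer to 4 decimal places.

Apply Bayes' rule sequentially, carrying P(A) forward.
After 'converts': P(A) = 0.25·0.3000 / (0.25·0.3000 + 0.6·0.7000) ≈ 0.1515
After 'converts': P(A) = 0.25·0.1515 / (0.25·0.1515 + 0.6·0.8485) ≈ 0.0693

0.0693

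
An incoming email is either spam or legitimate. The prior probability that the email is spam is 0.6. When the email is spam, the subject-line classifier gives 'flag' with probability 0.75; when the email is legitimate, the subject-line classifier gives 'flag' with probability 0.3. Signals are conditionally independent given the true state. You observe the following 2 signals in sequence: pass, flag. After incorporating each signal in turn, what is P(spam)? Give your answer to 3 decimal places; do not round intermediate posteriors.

After 'pass': P(spam) = 0.25·0.6000 / (0.25·0.6000 + 0.7·0.4000) ≈ 0.3488
After 'flag': P(spam) = 0.75·0.3488 / (0.75·0.3488 + 0.3·0.6512) ≈ 0.5725

0.573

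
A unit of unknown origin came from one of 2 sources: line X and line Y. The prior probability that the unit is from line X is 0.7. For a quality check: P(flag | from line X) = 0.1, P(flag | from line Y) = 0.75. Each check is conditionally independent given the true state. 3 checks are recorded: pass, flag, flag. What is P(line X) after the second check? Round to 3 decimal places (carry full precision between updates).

Apply Bayes' rule sequentially, carrying P(line X) forward.
After 'pass': P(line X) = 0.9·0.7000 / (0.9·0.7000 + 0.25·0.3000) ≈ 0.8936
After 'flag': P(line X) = 0.1·0.8936 / (0.1·0.8936 + 0.75·0.1064) ≈ 0.5283

0.528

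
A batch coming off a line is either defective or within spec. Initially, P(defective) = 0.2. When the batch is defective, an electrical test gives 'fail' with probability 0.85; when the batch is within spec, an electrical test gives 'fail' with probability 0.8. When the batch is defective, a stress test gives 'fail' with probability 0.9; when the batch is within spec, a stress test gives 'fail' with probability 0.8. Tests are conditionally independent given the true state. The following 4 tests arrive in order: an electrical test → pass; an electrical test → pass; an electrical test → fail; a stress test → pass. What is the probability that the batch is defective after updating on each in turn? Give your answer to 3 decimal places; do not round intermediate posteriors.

0.070

Each posterior becomes the prior for the next update.
After an electrical test='pass': P(defective) = 0.15·0.2000 / (0.15·0.2000 + 0.2·0.8000) ≈ 0.1579
After an electrical test='pass': P(defective) = 0.15·0.1579 / (0.15·0.1579 + 0.2·0.8421) ≈ 0.1233
After an electrical test='fail': P(defective) = 0.85·0.1233 / (0.85·0.1233 + 0.8·0.8767) ≈ 0.1300
After a stress test='pass': P(defective) = 0.1·0.1300 / (0.1·0.1300 + 0.2·0.8700) ≈ 0.0695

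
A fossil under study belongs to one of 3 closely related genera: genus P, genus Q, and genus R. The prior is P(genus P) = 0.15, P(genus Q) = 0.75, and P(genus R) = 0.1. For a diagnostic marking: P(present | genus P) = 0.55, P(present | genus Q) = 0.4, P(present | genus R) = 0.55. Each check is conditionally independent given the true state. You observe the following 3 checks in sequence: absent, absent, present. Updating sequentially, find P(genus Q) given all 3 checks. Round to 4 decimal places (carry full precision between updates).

Each posterior becomes the prior for the next update.
After 'absent': normaliser = 0.45·0.1500 + 0.6·0.7500 + 0.45·0.1000; P(genus P) ≈ 0.1200, P(genus Q) ≈ 0.8000, P(genus R) ≈ 0.0800
After 'absent': normaliser = 0.45·0.1200 + 0.6·0.8000 + 0.45·0.0800; P(genus P) ≈ 0.0947, P(genus Q) ≈ 0.8421, P(genus R) ≈ 0.0632
After 'present': normaliser = 0.55·0.0947 + 0.4·0.8421 + 0.55·0.0632; P(genus P) ≈ 0.1230, P(genus Q) ≈ 0.7950, P(genus R) ≈ 0.0820

0.7950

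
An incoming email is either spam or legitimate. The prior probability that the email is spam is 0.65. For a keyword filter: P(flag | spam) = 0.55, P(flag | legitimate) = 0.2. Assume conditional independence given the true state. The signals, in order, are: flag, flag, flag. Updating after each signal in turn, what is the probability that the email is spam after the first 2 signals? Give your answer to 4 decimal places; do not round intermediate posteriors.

Apply Bayes' rule sequentially, carrying P(spam) forward.
After 'flag': P(spam) = 0.55·0.6500 / (0.55·0.6500 + 0.2·0.3500) ≈ 0.8363
After 'flag': P(spam) = 0.55·0.8363 / (0.55·0.8363 + 0.2·0.1637) ≈ 0.9335

0.9335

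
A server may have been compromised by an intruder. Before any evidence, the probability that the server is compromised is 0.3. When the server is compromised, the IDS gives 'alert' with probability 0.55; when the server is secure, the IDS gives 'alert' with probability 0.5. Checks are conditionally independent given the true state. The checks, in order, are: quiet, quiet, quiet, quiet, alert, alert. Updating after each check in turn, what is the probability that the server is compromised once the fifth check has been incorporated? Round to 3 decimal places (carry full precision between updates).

0.236

Each posterior becomes the prior for the next update.
After 'quiet': P(compromised) = 0.45·0.3000 / (0.45·0.3000 + 0.5·0.7000) ≈ 0.2784
After 'quiet': P(compromised) = 0.45·0.2784 / (0.45·0.2784 + 0.5·0.7216) ≈ 0.2577
After 'quiet': P(compromised) = 0.45·0.2577 / (0.45·0.2577 + 0.5·0.7423) ≈ 0.2381
After 'quiet': P(compromised) = 0.45·0.2381 / (0.45·0.2381 + 0.5·0.7619) ≈ 0.2195
After 'alert': P(compromised) = 0.55·0.2195 / (0.55·0.2195 + 0.5·0.7805) ≈ 0.2362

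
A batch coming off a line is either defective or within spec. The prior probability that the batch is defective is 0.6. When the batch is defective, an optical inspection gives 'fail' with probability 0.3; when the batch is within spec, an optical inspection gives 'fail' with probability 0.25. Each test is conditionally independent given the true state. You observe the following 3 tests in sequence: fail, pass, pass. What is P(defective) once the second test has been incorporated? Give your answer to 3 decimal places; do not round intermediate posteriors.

After 'fail': P(defective) = 0.3·0.6000 / (0.3·0.6000 + 0.25·0.4000) ≈ 0.6429
After 'pass': P(defective) = 0.7·0.6429 / (0.7·0.6429 + 0.75·0.3571) ≈ 0.6269

0.627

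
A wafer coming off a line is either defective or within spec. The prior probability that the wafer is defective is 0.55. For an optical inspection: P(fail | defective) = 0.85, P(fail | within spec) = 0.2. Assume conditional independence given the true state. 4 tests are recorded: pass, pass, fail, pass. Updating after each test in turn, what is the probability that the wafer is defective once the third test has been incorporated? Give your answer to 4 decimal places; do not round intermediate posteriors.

0.1544

After 'pass': P(defective) = 0.15·0.5500 / (0.15·0.5500 + 0.8·0.4500) ≈ 0.1864
After 'pass': P(defective) = 0.15·0.1864 / (0.15·0.1864 + 0.8·0.8136) ≈ 0.0412
After 'fail': P(defective) = 0.85·0.0412 / (0.85·0.0412 + 0.2·0.9588) ≈ 0.1544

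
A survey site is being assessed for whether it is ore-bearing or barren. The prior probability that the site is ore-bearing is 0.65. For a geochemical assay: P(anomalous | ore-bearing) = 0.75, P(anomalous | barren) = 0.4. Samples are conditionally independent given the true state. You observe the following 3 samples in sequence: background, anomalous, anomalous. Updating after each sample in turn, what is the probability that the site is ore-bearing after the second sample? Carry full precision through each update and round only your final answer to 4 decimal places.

After 'background': P(ore) = 0.25·0.6500 / (0.25·0.6500 + 0.6·0.3500) ≈ 0.4362
After 'anomalous': P(ore) = 0.75·0.4362 / (0.75·0.4362 + 0.4·0.5638) ≈ 0.5920

0.5920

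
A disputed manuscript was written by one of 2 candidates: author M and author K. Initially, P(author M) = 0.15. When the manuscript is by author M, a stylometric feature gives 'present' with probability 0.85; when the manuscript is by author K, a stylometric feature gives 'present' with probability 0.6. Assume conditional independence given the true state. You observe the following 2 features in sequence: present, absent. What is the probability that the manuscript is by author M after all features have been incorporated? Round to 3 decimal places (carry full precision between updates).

0.086

Each posterior becomes the prior for the next update.
After 'present': P(author M) = 0.85·0.1500 / (0.85·0.1500 + 0.6·0.8500) ≈ 0.2000
After 'absent': P(author M) = 0.15·0.2000 / (0.15·0.2000 + 0.4·0.8000) ≈ 0.0857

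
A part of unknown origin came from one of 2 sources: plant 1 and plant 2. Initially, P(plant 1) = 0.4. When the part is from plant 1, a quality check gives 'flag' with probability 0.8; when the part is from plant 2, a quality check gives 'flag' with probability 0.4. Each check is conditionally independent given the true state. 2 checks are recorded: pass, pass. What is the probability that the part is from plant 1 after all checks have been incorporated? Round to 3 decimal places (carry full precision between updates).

0.069

Apply Bayes' rule sequentially, carrying P(plant 1) forward.
After 'pass': P(plant 1) = 0.2·0.4000 / (0.2·0.4000 + 0.6·0.6000) ≈ 0.1818
After 'pass': P(plant 1) = 0.2·0.1818 / (0.2·0.1818 + 0.6·0.8182) ≈ 0.0690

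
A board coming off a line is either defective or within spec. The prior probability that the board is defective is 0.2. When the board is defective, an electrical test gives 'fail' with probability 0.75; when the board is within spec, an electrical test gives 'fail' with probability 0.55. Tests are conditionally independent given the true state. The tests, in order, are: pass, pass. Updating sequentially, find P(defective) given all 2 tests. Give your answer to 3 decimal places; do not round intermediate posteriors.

0.072

Each posterior becomes the prior for the next update.
After 'pass': P(defective) = 0.25·0.2000 / (0.25·0.2000 + 0.45·0.8000) ≈ 0.1220
After 'pass': P(defective) = 0.25·0.1220 / (0.25·0.1220 + 0.45·0.8780) ≈ 0.0716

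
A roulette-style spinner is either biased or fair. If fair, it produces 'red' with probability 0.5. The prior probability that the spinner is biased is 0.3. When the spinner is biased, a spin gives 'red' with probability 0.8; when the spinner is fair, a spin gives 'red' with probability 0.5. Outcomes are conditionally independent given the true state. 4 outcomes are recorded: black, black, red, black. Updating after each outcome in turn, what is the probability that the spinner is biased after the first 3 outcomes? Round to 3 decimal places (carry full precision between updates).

0.099

Each posterior becomes the prior for the next update.
After 'black': P(biased) = 0.2·0.3000 / (0.2·0.3000 + 0.5·0.7000) ≈ 0.1463
After 'black': P(biased) = 0.2·0.1463 / (0.2·0.1463 + 0.5·0.8537) ≈ 0.0642
After 'red': P(biased) = 0.8·0.0642 / (0.8·0.0642 + 0.5·0.9358) ≈ 0.0989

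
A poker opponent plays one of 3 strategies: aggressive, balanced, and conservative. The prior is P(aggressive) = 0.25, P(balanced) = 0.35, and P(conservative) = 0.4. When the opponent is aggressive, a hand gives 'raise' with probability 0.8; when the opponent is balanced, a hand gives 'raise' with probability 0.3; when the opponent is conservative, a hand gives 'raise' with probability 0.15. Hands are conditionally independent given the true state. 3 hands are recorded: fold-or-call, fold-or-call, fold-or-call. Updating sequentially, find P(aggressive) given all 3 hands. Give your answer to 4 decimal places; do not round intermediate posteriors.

0.0054

After 'fold-or-call': normaliser = 0.2·0.2500 + 0.7·0.3500 + 0.85·0.4000; P(aggressive) ≈ 0.0787, P(balanced) ≈ 0.3858, P(conservative) ≈ 0.5354
After 'fold-or-call': normaliser = 0.2·0.0787 + 0.7·0.3858 + 0.85·0.5354; P(aggressive) ≈ 0.0213, P(balanced) ≈ 0.3645, P(conservative) ≈ 0.6142
After 'fold-or-call': normaliser = 0.2·0.0213 + 0.7·0.3645 + 0.85·0.6142; P(aggressive) ≈ 0.0054, P(balanced) ≈ 0.3265, P(conservative) ≈ 0.6681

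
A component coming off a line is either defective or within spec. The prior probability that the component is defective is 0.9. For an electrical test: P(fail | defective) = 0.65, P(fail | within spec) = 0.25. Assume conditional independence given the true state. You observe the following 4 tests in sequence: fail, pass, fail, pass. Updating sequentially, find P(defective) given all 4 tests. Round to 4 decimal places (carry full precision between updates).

0.9298

After 'fail': P(defective) = 0.65·0.9000 / (0.65·0.9000 + 0.25·0.1000) ≈ 0.9590
After 'pass': P(defective) = 0.35·0.9590 / (0.35·0.9590 + 0.75·0.0410) ≈ 0.9161
After 'fail': P(defective) = 0.65·0.9161 / (0.65·0.9161 + 0.25·0.0839) ≈ 0.9660
After 'pass': P(defective) = 0.35·0.9660 / (0.35·0.9660 + 0.75·0.0340) ≈ 0.9298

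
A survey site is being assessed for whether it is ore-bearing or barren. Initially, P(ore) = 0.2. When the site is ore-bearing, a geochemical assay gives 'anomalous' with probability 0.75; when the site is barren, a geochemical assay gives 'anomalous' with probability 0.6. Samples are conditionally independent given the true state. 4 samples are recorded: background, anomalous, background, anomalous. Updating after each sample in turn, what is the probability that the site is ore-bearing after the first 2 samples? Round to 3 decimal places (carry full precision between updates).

0.163

Each posterior becomes the prior for the next update.
After 'background': P(ore) = 0.25·0.2000 / (0.25·0.2000 + 0.4·0.8000) ≈ 0.1351
After 'anomalous': P(ore) = 0.75·0.1351 / (0.75·0.1351 + 0.6·0.8649) ≈ 0.1634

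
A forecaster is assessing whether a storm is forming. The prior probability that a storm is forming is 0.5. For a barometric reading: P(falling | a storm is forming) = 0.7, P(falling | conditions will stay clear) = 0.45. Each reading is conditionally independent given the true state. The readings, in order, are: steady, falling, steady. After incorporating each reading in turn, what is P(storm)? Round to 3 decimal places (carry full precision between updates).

0.316

Apply Bayes' rule sequentially, carrying P(storm) forward.
After 'steady': P(storm) = 0.3·0.5000 / (0.3·0.5000 + 0.55·0.5000) ≈ 0.3529
After 'falling': P(storm) = 0.7·0.3529 / (0.7·0.3529 + 0.45·0.6471) ≈ 0.4590
After 'steady': P(storm) = 0.3·0.4590 / (0.3·0.4590 + 0.55·0.5410) ≈ 0.3164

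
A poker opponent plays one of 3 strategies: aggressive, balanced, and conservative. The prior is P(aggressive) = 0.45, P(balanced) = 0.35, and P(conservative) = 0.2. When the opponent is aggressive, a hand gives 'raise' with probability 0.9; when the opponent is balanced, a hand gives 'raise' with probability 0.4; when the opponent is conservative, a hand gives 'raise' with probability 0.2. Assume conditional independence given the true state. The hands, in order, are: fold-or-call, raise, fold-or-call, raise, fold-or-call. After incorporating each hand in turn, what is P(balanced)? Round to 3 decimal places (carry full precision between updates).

0.731

After 'fold-or-call': normaliser = 0.1·0.4500 + 0.6·0.3500 + 0.8·0.2000; P(aggressive) ≈ 0.1084, P(balanced) ≈ 0.5060, P(conservative) ≈ 0.3855
After 'raise': normaliser = 0.9·0.1084 + 0.4·0.5060 + 0.2·0.3855; P(aggressive) ≈ 0.2588, P(balanced) ≈ 0.5367, P(conservative) ≈ 0.2045
After 'fold-or-call': normaliser = 0.1·0.2588 + 0.6·0.5367 + 0.8·0.2045; P(aggressive) ≈ 0.0506, P(balanced) ≈ 0.6296, P(conservative) ≈ 0.3198
After 'raise': normaliser = 0.9·0.0506 + 0.4·0.6296 + 0.2·0.3198; P(aggressive) ≈ 0.1260, P(balanced) ≈ 0.6970, P(conservative) ≈ 0.1770
After 'fold-or-call': normaliser = 0.1·0.1260 + 0.6·0.6970 + 0.8·0.1770; P(aggressive) ≈ 0.0220, P(balanced) ≈ 0.7306, P(conservative) ≈ 0.2474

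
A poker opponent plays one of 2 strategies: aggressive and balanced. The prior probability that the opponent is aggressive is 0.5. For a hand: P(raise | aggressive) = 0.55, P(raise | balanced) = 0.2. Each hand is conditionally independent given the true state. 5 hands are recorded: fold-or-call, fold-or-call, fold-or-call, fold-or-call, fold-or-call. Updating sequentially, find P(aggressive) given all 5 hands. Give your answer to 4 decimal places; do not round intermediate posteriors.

0.0533

After 'fold-or-call': P(aggressive) = 0.45·0.5000 / (0.45·0.5000 + 0.8·0.5000) ≈ 0.3600
After 'fold-or-call': P(aggressive) = 0.45·0.3600 / (0.45·0.3600 + 0.8·0.6400) ≈ 0.2404
After 'fold-or-call': P(aggressive) = 0.45·0.2404 / (0.45·0.2404 + 0.8·0.7596) ≈ 0.1511
After 'fold-or-call': P(aggressive) = 0.45·0.1511 / (0.45·0.1511 + 0.8·0.8489) ≈ 0.0910
After 'fold-or-call': P(aggressive) = 0.45·0.0910 / (0.45·0.0910 + 0.8·0.9090) ≈ 0.0533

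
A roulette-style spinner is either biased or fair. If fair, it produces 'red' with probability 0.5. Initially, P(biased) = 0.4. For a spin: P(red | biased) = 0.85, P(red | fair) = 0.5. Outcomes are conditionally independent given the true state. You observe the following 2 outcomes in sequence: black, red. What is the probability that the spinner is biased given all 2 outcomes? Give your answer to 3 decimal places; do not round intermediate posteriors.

After 'black': P(biased) = 0.15·0.4000 / (0.15·0.4000 + 0.5·0.6000) ≈ 0.1667
After 'red': P(biased) = 0.85·0.1667 / (0.85·0.1667 + 0.5·0.8333) ≈ 0.2537

0.254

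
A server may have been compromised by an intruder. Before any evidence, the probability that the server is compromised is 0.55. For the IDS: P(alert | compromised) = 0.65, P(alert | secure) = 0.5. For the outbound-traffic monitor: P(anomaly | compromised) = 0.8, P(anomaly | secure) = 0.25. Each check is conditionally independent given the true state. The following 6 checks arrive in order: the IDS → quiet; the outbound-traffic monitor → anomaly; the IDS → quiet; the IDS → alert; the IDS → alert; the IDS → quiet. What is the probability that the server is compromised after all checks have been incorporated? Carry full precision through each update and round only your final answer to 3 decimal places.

0.694

After the IDS='quiet': P(compromised) = 0.35·0.5500 / (0.35·0.5500 + 0.5·0.4500) ≈ 0.4611
After the outbound-traffic monitor='anomaly': P(compromised) = 0.8·0.4611 / (0.8·0.4611 + 0.25·0.5389) ≈ 0.7325
After the IDS='quiet': P(compromised) = 0.35·0.7325 / (0.35·0.7325 + 0.5·0.2675) ≈ 0.6571
After the IDS='alert': P(compromised) = 0.65·0.6571 / (0.65·0.6571 + 0.5·0.3429) ≈ 0.7136
After the IDS='alert': P(compromised) = 0.65·0.7136 / (0.65·0.7136 + 0.5·0.2864) ≈ 0.7641
After the IDS='quiet': P(compromised) = 0.35·0.7641 / (0.35·0.7641 + 0.5·0.2359) ≈ 0.6939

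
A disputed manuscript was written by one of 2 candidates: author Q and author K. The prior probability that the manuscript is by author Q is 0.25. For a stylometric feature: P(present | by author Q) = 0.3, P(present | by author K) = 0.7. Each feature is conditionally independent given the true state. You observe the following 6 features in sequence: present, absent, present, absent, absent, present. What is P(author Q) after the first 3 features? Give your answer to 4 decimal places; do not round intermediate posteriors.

Apply Bayes' rule sequentially, carrying P(author Q) forward.
After 'present': P(author Q) = 0.3·0.2500 / (0.3·0.2500 + 0.7·0.7500) ≈ 0.1250
After 'absent': P(author Q) = 0.7·0.1250 / (0.7·0.1250 + 0.3·0.8750) ≈ 0.2500
After 'present': P(author Q) = 0.3·0.2500 / (0.3·0.2500 + 0.7·0.7500) ≈ 0.1250

0.1250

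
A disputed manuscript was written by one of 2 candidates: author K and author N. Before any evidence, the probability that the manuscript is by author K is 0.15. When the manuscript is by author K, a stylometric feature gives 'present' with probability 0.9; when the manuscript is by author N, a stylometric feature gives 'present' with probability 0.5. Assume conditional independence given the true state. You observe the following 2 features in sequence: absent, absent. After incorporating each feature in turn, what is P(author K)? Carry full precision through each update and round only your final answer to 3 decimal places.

After 'absent': P(author K) = 0.1·0.1500 / (0.1·0.1500 + 0.5·0.8500) ≈ 0.0341
After 'absent': P(author K) = 0.1·0.0341 / (0.1·0.0341 + 0.5·0.9659) ≈ 0.0070

0.007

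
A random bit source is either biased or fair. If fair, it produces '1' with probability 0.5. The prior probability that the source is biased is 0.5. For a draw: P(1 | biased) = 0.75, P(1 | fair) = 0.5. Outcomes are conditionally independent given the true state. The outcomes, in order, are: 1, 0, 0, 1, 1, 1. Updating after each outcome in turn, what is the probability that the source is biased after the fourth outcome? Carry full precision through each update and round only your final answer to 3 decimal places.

0.360

After '1': P(biased) = 0.75·0.5000 / (0.75·0.5000 + 0.5·0.5000) ≈ 0.6000
After '0': P(biased) = 0.25·0.6000 / (0.25·0.6000 + 0.5·0.4000) ≈ 0.4286
After '0': P(biased) = 0.25·0.4286 / (0.25·0.4286 + 0.5·0.5714) ≈ 0.2727
After '1': P(biased) = 0.75·0.2727 / (0.75·0.2727 + 0.5·0.7273) ≈ 0.3600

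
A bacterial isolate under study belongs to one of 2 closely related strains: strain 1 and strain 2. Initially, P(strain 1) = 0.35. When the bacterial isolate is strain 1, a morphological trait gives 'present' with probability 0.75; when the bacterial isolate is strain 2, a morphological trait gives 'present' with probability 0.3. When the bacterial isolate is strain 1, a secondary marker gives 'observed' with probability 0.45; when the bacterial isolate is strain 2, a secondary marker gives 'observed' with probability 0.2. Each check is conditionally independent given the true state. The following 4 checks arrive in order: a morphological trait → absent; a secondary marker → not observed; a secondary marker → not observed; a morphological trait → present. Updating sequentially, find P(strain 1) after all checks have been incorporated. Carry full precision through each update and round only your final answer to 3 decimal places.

Each posterior becomes the prior for the next update.
After a morphological trait='absent': P(strain 1) = 0.25·0.3500 / (0.25·0.3500 + 0.7·0.6500) ≈ 0.1613
After a secondary marker='not observed': P(strain 1) = 0.55·0.1613 / (0.55·0.1613 + 0.8·0.8387) ≈ 0.1168
After a secondary marker='not observed': P(strain 1) = 0.55·0.1168 / (0.55·0.1168 + 0.8·0.8832) ≈ 0.0833
After a morphological trait='present': P(strain 1) = 0.75·0.0833 / (0.75·0.0833 + 0.3·0.9167) ≈ 0.1852

0.185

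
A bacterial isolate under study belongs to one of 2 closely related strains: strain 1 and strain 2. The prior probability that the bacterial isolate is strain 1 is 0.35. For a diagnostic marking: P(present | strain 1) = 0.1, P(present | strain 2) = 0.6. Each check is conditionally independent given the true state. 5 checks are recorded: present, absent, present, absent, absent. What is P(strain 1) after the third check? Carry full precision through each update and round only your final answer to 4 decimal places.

0.0326

After 'present': P(strain 1) = 0.1·0.3500 / (0.1·0.3500 + 0.6·0.6500) ≈ 0.0824
After 'absent': P(strain 1) = 0.9·0.0824 / (0.9·0.0824 + 0.4·0.9176) ≈ 0.1680
After 'present': P(strain 1) = 0.1·0.1680 / (0.1·0.1680 + 0.6·0.8320) ≈ 0.0326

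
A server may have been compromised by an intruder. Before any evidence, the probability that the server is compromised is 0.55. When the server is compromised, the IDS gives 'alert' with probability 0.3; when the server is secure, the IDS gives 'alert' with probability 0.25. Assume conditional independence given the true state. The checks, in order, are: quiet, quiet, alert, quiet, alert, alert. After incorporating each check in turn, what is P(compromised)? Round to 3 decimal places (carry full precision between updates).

After 'quiet': P(compromised) = 0.7·0.5500 / (0.7·0.5500 + 0.75·0.4500) ≈ 0.5329
After 'quiet': P(compromised) = 0.7·0.5329 / (0.7·0.5329 + 0.75·0.4671) ≈ 0.5157
After 'alert': P(compromised) = 0.3·0.5157 / (0.3·0.5157 + 0.25·0.4843) ≈ 0.5609
After 'quiet': P(compromised) = 0.7·0.5609 / (0.7·0.5609 + 0.75·0.4391) ≈ 0.5439
After 'alert': P(compromised) = 0.3·0.5439 / (0.3·0.5439 + 0.25·0.4561) ≈ 0.5886
After 'alert': P(compromised) = 0.3·0.5886 / (0.3·0.5886 + 0.25·0.4114) ≈ 0.6320

0.632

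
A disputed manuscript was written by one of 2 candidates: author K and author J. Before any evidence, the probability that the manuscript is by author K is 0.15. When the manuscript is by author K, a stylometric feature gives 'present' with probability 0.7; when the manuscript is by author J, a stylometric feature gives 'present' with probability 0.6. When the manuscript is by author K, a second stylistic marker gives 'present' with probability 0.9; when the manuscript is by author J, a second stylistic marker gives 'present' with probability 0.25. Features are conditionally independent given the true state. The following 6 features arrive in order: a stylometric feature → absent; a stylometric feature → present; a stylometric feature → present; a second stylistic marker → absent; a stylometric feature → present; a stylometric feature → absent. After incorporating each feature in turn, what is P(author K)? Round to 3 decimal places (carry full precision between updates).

0.021

Each posterior becomes the prior for the next update.
After a stylometric feature='absent': P(author K) = 0.3·0.1500 / (0.3·0.1500 + 0.4·0.8500) ≈ 0.1169
After a stylometric feature='present': P(author K) = 0.7·0.1169 / (0.7·0.1169 + 0.6·0.8831) ≈ 0.1338
After a stylometric feature='present': P(author K) = 0.7·0.1338 / (0.7·0.1338 + 0.6·0.8662) ≈ 0.1526
After a second stylistic marker='absent': P(author K) = 0.1·0.1526 / (0.1·0.1526 + 0.75·0.8474) ≈ 0.0235
After a stylometric feature='present': P(author K) = 0.7·0.0235 / (0.7·0.0235 + 0.6·0.9765) ≈ 0.0273
After a stylometric feature='absent': P(author K) = 0.3·0.0273 / (0.3·0.0273 + 0.4·0.9727) ≈ 0.0206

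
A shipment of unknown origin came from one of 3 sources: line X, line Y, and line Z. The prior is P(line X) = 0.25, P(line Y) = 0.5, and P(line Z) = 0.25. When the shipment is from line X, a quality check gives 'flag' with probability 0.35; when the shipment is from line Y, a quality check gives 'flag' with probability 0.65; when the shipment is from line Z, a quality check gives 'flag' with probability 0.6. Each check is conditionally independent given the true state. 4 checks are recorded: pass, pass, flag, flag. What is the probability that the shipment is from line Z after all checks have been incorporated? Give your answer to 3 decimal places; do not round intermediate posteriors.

Each posterior becomes the prior for the next update.
After 'pass': normaliser = 0.65·0.2500 + 0.35·0.5000 + 0.4·0.2500; P(line X) ≈ 0.3714, P(line Y) ≈ 0.4000, P(line Z) ≈ 0.2286
After 'pass': normaliser = 0.65·0.3714 + 0.35·0.4000 + 0.4·0.2286; P(line X) ≈ 0.5106, P(line Y) ≈ 0.2961, P(line Z) ≈ 0.1934
After 'flag': normaliser = 0.35·0.5106 + 0.65·0.2961 + 0.6·0.1934; P(line X) ≈ 0.3668, P(line Y) ≈ 0.3950, P(line Z) ≈ 0.2381
After 'flag': normaliser = 0.35·0.3668 + 0.65·0.3950 + 0.6·0.2381; P(line X) ≈ 0.2431, P(line Y) ≈ 0.4863, P(line Z) ≈ 0.2706

0.271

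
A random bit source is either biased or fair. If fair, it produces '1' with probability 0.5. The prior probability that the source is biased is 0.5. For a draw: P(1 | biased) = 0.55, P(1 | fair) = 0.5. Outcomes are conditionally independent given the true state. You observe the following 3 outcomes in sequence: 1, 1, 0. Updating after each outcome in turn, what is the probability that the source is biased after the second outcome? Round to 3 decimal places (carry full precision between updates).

0.548

After '1': P(biased) = 0.55·0.5000 / (0.55·0.5000 + 0.5·0.5000) ≈ 0.5238
After '1': P(biased) = 0.55·0.5238 / (0.55·0.5238 + 0.5·0.4762) ≈ 0.5475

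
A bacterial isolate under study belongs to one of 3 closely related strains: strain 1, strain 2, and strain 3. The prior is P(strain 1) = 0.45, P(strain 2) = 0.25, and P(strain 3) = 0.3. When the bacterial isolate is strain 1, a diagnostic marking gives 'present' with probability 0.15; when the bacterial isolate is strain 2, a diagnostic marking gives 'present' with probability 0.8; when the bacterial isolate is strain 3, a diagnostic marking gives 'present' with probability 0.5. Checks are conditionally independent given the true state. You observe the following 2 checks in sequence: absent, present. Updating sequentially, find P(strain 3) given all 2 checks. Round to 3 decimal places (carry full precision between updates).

After 'absent': normaliser = 0.85·0.4500 + 0.2·0.2500 + 0.5·0.3000; P(strain 1) ≈ 0.6567, P(strain 2) ≈ 0.0858, P(strain 3) ≈ 0.2575
After 'present': normaliser = 0.15·0.6567 + 0.8·0.0858 + 0.5·0.2575; P(strain 1) ≈ 0.3328, P(strain 2) ≈ 0.2321, P(strain 3) ≈ 0.4351

0.435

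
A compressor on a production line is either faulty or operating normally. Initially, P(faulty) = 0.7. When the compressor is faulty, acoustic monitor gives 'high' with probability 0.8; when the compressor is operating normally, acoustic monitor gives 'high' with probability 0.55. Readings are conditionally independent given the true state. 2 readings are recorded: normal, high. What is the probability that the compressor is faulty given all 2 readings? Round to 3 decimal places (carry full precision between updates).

0.601

After 'normal': P(faulty) = 0.2·0.7000 / (0.2·0.7000 + 0.45·0.3000) ≈ 0.5091
After 'high': P(faulty) = 0.8·0.5091 / (0.8·0.5091 + 0.55·0.4909) ≈ 0.6013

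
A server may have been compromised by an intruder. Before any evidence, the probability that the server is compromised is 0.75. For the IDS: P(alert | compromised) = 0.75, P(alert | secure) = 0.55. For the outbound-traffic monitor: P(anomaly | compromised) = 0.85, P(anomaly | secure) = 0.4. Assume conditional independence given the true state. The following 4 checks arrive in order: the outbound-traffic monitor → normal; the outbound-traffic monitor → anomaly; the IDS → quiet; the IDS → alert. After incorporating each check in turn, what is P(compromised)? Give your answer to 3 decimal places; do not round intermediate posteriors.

After the outbound-traffic monitor='normal': P(compromised) = 0.15·0.7500 / (0.15·0.7500 + 0.6·0.2500) ≈ 0.4286
After the outbound-traffic monitor='anomaly': P(compromised) = 0.85·0.4286 / (0.85·0.4286 + 0.4·0.5714) ≈ 0.6145
After the IDS='quiet': P(compromised) = 0.25·0.6145 / (0.25·0.6145 + 0.45·0.3855) ≈ 0.4696
After the IDS='alert': P(compromised) = 0.75·0.4696 / (0.75·0.4696 + 0.55·0.5304) ≈ 0.5470

0.547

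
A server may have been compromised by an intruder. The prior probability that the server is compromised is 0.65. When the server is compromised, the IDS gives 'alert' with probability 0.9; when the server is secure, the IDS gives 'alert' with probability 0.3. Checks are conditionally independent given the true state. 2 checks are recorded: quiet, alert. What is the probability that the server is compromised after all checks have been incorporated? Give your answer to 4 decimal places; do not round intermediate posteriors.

After 'quiet': P(compromised) = 0.1·0.6500 / (0.1·0.6500 + 0.7·0.3500) ≈ 0.2097
After 'alert': P(compromised) = 0.9·0.2097 / (0.9·0.2097 + 0.3·0.7903) ≈ 0.4432

0.4432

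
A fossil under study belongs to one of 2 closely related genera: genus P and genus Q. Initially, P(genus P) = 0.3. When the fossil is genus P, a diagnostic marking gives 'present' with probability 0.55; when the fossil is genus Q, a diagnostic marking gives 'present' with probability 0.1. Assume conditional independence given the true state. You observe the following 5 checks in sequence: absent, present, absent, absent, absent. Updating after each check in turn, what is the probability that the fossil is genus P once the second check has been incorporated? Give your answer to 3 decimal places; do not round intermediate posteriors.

0.541

After 'absent': P(genus P) = 0.45·0.3000 / (0.45·0.3000 + 0.9·0.7000) ≈ 0.1765
After 'present': P(genus P) = 0.55·0.1765 / (0.55·0.1765 + 0.1·0.8235) ≈ 0.5410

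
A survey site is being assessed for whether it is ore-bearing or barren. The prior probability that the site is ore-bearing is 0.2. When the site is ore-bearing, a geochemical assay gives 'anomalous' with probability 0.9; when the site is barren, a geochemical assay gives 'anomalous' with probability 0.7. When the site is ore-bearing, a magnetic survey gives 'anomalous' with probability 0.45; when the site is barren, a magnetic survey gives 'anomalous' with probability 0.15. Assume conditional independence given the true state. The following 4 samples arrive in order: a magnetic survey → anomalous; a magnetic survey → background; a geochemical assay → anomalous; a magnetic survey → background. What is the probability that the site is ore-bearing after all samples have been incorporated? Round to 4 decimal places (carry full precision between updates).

After a magnetic survey='anomalous': P(ore) = 0.45·0.2000 / (0.45·0.2000 + 0.15·0.8000) ≈ 0.4286
After a magnetic survey='background': P(ore) = 0.55·0.4286 / (0.55·0.4286 + 0.85·0.5714) ≈ 0.3267
After a geochemical assay='anomalous': P(ore) = 0.9·0.3267 / (0.9·0.3267 + 0.7·0.6733) ≈ 0.3842
After a magnetic survey='background': P(ore) = 0.55·0.3842 / (0.55·0.3842 + 0.85·0.6158) ≈ 0.2876

0.2876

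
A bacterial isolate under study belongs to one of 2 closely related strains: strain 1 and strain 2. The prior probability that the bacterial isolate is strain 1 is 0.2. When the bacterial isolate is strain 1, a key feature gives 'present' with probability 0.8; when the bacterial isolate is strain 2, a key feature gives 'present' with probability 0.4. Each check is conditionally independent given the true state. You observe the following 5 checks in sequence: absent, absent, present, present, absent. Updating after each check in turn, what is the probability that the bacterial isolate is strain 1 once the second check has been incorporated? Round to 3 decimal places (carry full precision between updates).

0.027

After 'absent': P(strain 1) = 0.2·0.2000 / (0.2·0.2000 + 0.6·0.8000) ≈ 0.0769
After 'absent': P(strain 1) = 0.2·0.0769 / (0.2·0.0769 + 0.6·0.9231) ≈ 0.0270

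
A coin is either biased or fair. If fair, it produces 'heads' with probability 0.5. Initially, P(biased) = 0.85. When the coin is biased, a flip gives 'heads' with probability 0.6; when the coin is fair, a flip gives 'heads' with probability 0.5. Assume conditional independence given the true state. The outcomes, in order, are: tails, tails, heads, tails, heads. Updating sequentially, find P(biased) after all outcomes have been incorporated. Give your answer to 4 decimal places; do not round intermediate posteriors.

0.8069

After 'tails': P(biased) = 0.4·0.8500 / (0.4·0.8500 + 0.5·0.1500) ≈ 0.8193
After 'tails': P(biased) = 0.4·0.8193 / (0.4·0.8193 + 0.5·0.1807) ≈ 0.7839
After 'heads': P(biased) = 0.6·0.7839 / (0.6·0.7839 + 0.5·0.2161) ≈ 0.8132
After 'tails': P(biased) = 0.4·0.8132 / (0.4·0.8132 + 0.5·0.1868) ≈ 0.7769
After 'heads': P(biased) = 0.6·0.7769 / (0.6·0.7769 + 0.5·0.2231) ≈ 0.8069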